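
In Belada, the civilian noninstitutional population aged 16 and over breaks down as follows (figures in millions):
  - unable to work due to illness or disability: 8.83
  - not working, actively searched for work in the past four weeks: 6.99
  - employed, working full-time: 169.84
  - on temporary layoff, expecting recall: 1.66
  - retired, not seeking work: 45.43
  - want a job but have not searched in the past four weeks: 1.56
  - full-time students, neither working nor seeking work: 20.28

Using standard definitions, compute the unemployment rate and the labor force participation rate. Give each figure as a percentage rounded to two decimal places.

Employed = 169.84 million.
Unemployed = 6.99 + 1.66 = 8.65 million (jobless and actively searching, or on temporary layoff).
Labor force = 169.84 + 8.65 = 178.49 million.
Not in labor force = 8.83 + 45.43 + 1.56 + 20.28 = 76.10 million (those not working and not actively searching are outside the labor force — including those who want a job but have given up searching).
Civilian working-age population = 178.49 + 76.10 = 254.59 million.
Unemployment rate = 8.65 / 178.49 = 4.85%.
Labor force participation rate = 178.49 / 254.59 = 70.11%.

Unemployment rate ≈ 4.85%; labor force participation rate ≈ 70.11%.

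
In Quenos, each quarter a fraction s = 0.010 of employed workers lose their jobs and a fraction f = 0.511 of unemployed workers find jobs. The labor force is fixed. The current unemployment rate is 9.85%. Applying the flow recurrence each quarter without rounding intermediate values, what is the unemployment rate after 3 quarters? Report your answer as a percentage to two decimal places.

With a fixed labor force, u_{t+1} = u_t + s·(1−u_t) − f·u_t = u_t·(1−s−f) + s.
Here 1−s−f = 0.479 and s = 0.010.
u_1 = 0.098500 × 0.479 + 0.010 = 0.057182.
u_2 = 0.057182 × 0.479 + 0.010 = 0.037390.
u_3 = 0.037390 × 0.479 + 0.010 = 0.027910.

Unemployment rate after three quarters ≈ 2.79%.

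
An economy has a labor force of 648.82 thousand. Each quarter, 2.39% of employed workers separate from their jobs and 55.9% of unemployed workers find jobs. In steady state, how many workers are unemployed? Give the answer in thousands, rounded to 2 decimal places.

Steady-state unemployment rate u* = s/(s+f) = 2.39/(2.39+55.9) = 0.041002.
Unemployed = u* × labor force = 0.041002 × 648.82 ≈ 26.60 thousand.

About 26.60 thousand are unemployed in steady state.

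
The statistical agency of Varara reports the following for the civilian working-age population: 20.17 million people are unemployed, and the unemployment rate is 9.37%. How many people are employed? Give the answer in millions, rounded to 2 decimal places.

About 195.09 million are employed.

Labor force = U / u = 20.17 / 0.0937 ≈ 215.26 million.
Employed = labor force − unemployed = 215.26 − 20.17 = 195.09 million.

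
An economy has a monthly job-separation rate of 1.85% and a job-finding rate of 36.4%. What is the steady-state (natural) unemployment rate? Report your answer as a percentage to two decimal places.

At steady state the flows balance: s·E = f·U, so U/(E+U) = s/(s+f).
u* = 1.85 / (1.85 + 36.4) = 1.85 / 38.25 = 4.84%.

Steady-state unemployment rate ≈ 4.84%.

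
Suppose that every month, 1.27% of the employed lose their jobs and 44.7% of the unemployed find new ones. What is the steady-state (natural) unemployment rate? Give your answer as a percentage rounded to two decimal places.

Steady-state unemployment rate ≈ 2.76%.

At steady state the flows balance: s·E = f·U, so U/(E+U) = s/(s+f).
u* = 1.27 / (1.27 + 44.7) = 1.27 / 45.97 = 2.76%.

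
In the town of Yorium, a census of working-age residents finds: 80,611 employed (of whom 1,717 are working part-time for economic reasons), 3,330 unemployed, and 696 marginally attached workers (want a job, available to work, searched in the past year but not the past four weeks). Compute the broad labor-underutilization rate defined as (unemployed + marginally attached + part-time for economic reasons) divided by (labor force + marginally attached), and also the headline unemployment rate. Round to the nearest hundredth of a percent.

Broad underutilization rate ≈ 6.79%; headline unemployment rate ≈ 3.97%.

Labor force = 80,611 + 3,330 = 83,941.
Numerator = 3,330 + 696 + 1,717 = 5,743.
Denominator = 83,941 + 696 = 84,637.
Broad rate = 5,743 / 84,637 = 6.79%.
Headline unemployment rate = 3,330 / 83,941 = 3.97%.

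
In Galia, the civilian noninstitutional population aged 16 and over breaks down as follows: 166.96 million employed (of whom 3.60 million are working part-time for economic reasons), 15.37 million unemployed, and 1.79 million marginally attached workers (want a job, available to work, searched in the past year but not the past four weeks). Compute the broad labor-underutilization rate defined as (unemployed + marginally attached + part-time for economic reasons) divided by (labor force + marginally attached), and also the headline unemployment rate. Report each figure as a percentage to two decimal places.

Broad underutilization rate ≈ 11.28%; headline unemployment rate ≈ 8.43%.

Labor force = 166.96 + 15.37 = 182.33 million.
Numerator = 15.37 + 1.79 + 3.60 = 20.76 million.
Denominator = 182.33 + 1.79 = 184.12 million.
Broad rate = 20.76 / 184.12 = 11.28%.
Headline unemployment rate = 15.37 / 182.33 = 8.43%.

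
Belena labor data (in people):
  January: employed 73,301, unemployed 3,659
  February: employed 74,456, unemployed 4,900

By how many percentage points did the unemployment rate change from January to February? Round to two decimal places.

The unemployment rate changed by +1.42 percentage points.

January: labor force = 73,301 + 3,659 = 76,960; u = 3,659/76,960 = 4.75%.
February: labor force = 74,456 + 4,900 = 79,356; u = 4,900/79,356 = 6.17%.
Change = 6.17% − 4.75% = +1.42 pp.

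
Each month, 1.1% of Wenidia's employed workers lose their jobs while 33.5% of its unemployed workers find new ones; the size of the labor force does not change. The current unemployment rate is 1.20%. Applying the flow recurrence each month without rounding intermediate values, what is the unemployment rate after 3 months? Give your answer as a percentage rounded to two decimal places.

With a fixed labor force, u_{t+1} = u_t + s·(1−u_t) − f·u_t = u_t·(1−s−f) + s.
Here 1−s−f = 0.654 and s = 0.011.
u_1 = 0.012000 × 0.654 + 0.011 = 0.018848.
u_2 = 0.018848 × 0.654 + 0.011 = 0.023327.
u_3 = 0.023327 × 0.654 + 0.011 = 0.026256.

Unemployment rate after three months ≈ 2.63%.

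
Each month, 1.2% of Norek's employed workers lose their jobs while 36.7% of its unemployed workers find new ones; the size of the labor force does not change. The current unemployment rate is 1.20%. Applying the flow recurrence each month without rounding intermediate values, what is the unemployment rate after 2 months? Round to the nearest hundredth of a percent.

With a fixed labor force, u_{t+1} = u_t + s·(1−u_t) − f·u_t = u_t·(1−s−f) + s.
Here 1−s−f = 0.621 and s = 0.012.
u_1 = 0.012000 × 0.621 + 0.012 = 0.019452.
u_2 = 0.019452 × 0.621 + 0.012 = 0.024080.

Unemployment rate after two months ≈ 2.41%.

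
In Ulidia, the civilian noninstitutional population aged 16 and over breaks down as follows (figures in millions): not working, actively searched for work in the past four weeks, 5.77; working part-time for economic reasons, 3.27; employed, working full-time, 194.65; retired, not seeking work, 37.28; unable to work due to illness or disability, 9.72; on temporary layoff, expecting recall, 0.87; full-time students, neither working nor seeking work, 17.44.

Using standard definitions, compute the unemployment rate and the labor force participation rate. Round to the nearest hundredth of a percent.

Unemployment rate ≈ 3.25%; labor force participation rate ≈ 76.04%.

Employed = 3.27 + 194.65 = 197.92 million (anyone who worked, including part-time for economic reasons, counts as employed).
Unemployed = 5.77 + 0.87 = 6.64 million (jobless and actively searching, or on temporary layoff).
Labor force = 197.92 + 6.64 = 204.56 million.
Not in labor force = 37.28 + 9.72 + 17.44 = 64.44 million (those not working and not actively searching are outside the labor force).
Civilian working-age population = 204.56 + 64.44 = 269.00 million.
Unemployment rate = 6.64 / 204.56 = 3.25%.
Labor force participation rate = 204.56 / 269.00 = 76.04%.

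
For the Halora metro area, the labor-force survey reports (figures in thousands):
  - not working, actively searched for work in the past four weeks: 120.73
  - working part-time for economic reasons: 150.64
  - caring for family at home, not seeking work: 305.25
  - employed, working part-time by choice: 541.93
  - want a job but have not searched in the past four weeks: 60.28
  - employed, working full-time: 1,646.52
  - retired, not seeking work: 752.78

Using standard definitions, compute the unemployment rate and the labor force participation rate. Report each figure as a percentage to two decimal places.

Unemployment rate ≈ 4.91%; labor force participation rate ≈ 68.75%.

Employed = 150.64 + 541.93 + 1,646.52 = 2,339.09 thousand (anyone who worked, including part-time for economic reasons, counts as employed).
Unemployed = 120.73 thousand.
Labor force = 2,339.09 + 120.73 = 2,459.82 thousand.
Not in labor force = 305.25 + 60.28 + 752.78 = 1,118.31 thousand (those not working and not actively searching are outside the labor force — including those who want a job but have given up searching).
Civilian working-age population = 2,459.82 + 1,118.31 = 3,578.13 thousand.
Unemployment rate = 120.73 / 2,459.82 = 4.91%.
Labor force participation rate = 2,459.82 / 3,578.13 = 68.75%.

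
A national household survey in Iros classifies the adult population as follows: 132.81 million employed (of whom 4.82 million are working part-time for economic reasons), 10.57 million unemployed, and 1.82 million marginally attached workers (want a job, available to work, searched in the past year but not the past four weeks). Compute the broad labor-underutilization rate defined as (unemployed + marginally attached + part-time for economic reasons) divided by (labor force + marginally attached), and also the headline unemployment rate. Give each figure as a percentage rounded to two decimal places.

Labor force = 132.81 + 10.57 = 143.38 million.
Numerator = 10.57 + 1.82 + 4.82 = 17.21 million.
Denominator = 143.38 + 1.82 = 145.20 million.
Broad rate = 17.21 / 145.20 = 11.85%.
Headline unemployment rate = 10.57 / 143.38 = 7.37%.

Broad underutilization rate ≈ 11.85%; headline unemployment rate ≈ 7.37%.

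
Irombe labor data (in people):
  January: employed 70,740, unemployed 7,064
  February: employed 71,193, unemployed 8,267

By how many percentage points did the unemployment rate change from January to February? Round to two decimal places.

January: labor force = 70,740 + 7,064 = 77,804; u = 7,064/77,804 = 9.08%.
February: labor force = 71,193 + 8,267 = 79,460; u = 8,267/79,460 = 10.40%.
Change = 10.40% − 9.08% = +1.32 pp.

The unemployment rate changed by +1.32 percentage points.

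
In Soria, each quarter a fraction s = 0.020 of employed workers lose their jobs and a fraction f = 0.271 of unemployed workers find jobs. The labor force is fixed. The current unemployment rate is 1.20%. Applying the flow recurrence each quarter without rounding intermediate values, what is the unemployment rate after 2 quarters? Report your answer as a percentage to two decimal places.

With a fixed labor force, u_{t+1} = u_t + s·(1−u_t) − f·u_t = u_t·(1−s−f) + s.
Here 1−s−f = 0.709 and s = 0.020.
u_1 = 0.012000 × 0.709 + 0.020 = 0.028508.
u_2 = 0.028508 × 0.709 + 0.020 = 0.040212.

Unemployment rate after two quarters ≈ 4.02%.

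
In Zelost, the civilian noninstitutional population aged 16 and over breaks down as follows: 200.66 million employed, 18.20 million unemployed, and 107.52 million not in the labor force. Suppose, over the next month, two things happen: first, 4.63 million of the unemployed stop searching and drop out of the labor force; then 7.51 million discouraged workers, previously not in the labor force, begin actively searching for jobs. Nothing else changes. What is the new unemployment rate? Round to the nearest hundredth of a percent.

New unemployment rate ≈ 9.51%.

Initially, labor force = 200.66 + 18.20 = 218.86 million, so u = 18.20/218.86 = 8.32%.
After the first change, unemployed and labor force both fall by 4.63 → E = 200.66, U = 13.57, labor force = 214.23 million.
After the second change, unemployed and labor force both rise by 7.51 → E = 200.66, U = 21.08, labor force = 221.74 million.
New unemployment rate = 21.08 / 221.74 = 9.51%.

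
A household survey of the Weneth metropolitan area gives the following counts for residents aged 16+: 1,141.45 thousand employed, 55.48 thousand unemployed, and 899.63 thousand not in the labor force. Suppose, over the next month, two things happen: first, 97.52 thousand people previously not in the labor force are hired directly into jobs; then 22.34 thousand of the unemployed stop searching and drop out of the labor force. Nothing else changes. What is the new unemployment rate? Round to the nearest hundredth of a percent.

Initially, labor force = 1,141.45 + 55.48 = 1,196.93 thousand, so u = 55.48/1,196.93 = 4.64%.
After the first change, employed and labor force both rise by 97.52; unemployed unchanged → E = 1,238.97, U = 55.48, labor force = 1,294.45 thousand.
After the second change, unemployed and labor force both fall by 22.34 → E = 1,238.97, U = 33.14, labor force = 1,272.11 thousand.
New unemployment rate = 33.14 / 1,272.11 = 2.61%.

New unemployment rate ≈ 2.61%.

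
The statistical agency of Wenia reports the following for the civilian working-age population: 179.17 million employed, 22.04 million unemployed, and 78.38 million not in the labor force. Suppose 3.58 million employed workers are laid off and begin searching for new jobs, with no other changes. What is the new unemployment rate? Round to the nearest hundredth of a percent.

New unemployment rate ≈ 12.73%.

Initially, labor force = 179.17 + 22.04 = 201.21 million, so u = 22.04/201.21 = 10.95%.
After the change, employed falls and unemployed rises by 3.58; labor force unchanged → E = 175.59, U = 25.62, labor force = 201.21 million.
New unemployment rate = 25.62 / 201.21 = 12.73%.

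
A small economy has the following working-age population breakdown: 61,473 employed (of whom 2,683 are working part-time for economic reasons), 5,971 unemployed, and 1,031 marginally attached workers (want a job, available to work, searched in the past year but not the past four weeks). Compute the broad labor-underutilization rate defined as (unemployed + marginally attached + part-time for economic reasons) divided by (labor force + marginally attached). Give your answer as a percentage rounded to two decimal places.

Labor force = 61,473 + 5,971 = 67,444.
Numerator = 5,971 + 1,031 + 2,683 = 9,685.
Denominator = 67,444 + 1,031 = 68,475.
Broad rate = 9,685 / 68,475 = 14.14%.

Broad underutilization rate ≈ 14.14%.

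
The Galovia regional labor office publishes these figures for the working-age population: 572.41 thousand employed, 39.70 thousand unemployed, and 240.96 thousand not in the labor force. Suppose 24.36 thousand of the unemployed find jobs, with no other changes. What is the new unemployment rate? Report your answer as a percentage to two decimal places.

New unemployment rate ≈ 2.51%.

Initially, labor force = 572.41 + 39.70 = 612.11 thousand, so u = 39.70/612.11 = 6.49%.
After the change, unemployed falls and employed rises by 24.36; labor force unchanged → E = 596.77, U = 15.34, labor force = 612.11 thousand.
New unemployment rate = 15.34 / 612.11 = 2.51%.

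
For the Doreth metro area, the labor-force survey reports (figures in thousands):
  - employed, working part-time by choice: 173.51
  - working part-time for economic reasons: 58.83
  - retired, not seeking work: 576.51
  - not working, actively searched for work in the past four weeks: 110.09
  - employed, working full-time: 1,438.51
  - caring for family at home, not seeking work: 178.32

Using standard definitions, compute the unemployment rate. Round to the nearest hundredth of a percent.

Unemployment rate ≈ 6.18%.

Employed = 173.51 + 58.83 + 1,438.51 = 1,670.85 thousand (anyone who worked, including part-time for economic reasons, counts as employed).
Unemployed = 110.09 thousand.
Labor force = 1,670.85 + 110.09 = 1,780.94 thousand.
Unemployment rate = 110.09 / 1,780.94 = 6.18%.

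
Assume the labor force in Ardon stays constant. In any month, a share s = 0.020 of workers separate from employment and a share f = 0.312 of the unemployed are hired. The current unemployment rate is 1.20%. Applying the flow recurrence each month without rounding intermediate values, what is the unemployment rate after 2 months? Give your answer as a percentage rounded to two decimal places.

Unemployment rate after two months ≈ 3.87%.

With a fixed labor force, u_{t+1} = u_t + s·(1−u_t) − f·u_t = u_t·(1−s−f) + s.
Here 1−s−f = 0.668 and s = 0.020.
u_1 = 0.012000 × 0.668 + 0.020 = 0.028016.
u_2 = 0.028016 × 0.668 + 0.020 = 0.038715.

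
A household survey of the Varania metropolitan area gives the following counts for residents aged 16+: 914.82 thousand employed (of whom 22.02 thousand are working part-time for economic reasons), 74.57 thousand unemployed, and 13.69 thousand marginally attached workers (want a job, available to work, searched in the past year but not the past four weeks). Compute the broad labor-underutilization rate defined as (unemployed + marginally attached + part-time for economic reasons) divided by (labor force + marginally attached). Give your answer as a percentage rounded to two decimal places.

Labor force = 914.82 + 74.57 = 989.39 thousand.
Numerator = 74.57 + 13.69 + 22.02 = 110.28 thousand.
Denominator = 989.39 + 13.69 = 1,003.08 thousand.
Broad rate = 110.28 / 1,003.08 = 10.99%.

Broad underutilization rate ≈ 10.99%.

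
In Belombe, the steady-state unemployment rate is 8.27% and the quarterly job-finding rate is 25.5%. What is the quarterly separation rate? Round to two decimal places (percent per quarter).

Separation rate ≈ 2.30% per quarter.

From u* = s/(s+f): s = u·f/(1−u).
s = 0.0827 × 25.5 / (1 − 0.0827) = 2.1088 / 0.9173 ≈ 2.30% per quarter.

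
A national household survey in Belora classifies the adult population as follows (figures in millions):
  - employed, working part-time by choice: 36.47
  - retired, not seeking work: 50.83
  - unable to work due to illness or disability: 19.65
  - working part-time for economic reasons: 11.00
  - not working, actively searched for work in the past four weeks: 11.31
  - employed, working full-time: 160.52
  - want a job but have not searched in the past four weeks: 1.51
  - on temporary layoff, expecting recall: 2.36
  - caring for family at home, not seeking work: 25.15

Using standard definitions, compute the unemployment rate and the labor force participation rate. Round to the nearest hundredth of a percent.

Employed = 36.47 + 11.00 + 160.52 = 207.99 million (anyone who worked, including part-time for economic reasons, counts as employed).
Unemployed = 11.31 + 2.36 = 13.67 million (jobless and actively searching, or on temporary layoff).
Labor force = 207.99 + 13.67 = 221.66 million.
Not in labor force = 50.83 + 19.65 + 1.51 + 25.15 = 97.14 million (those not working and not actively searching are outside the labor force — including those who want a job but have given up searching).
Civilian working-age population = 221.66 + 97.14 = 318.80 million.
Unemployment rate = 13.67 / 221.66 = 6.17%.
Labor force participation rate = 221.66 / 318.80 = 69.53%.

Unemployment rate ≈ 6.17%; labor force participation rate ≈ 69.53%.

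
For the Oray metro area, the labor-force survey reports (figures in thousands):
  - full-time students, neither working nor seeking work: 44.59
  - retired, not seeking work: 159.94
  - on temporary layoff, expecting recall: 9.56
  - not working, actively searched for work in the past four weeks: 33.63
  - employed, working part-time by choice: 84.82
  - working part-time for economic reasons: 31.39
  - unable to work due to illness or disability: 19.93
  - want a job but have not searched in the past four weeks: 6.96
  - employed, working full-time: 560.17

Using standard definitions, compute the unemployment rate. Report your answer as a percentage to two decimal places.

Employed = 84.82 + 31.39 + 560.17 = 676.38 thousand (anyone who worked, including part-time for economic reasons, counts as employed).
Unemployed = 9.56 + 33.63 = 43.19 thousand (jobless and actively searching, or on temporary layoff).
Labor force = 676.38 + 43.19 = 719.57 thousand.
Unemployment rate = 43.19 / 719.57 = 6.00%.

Unemployment rate ≈ 6.00%.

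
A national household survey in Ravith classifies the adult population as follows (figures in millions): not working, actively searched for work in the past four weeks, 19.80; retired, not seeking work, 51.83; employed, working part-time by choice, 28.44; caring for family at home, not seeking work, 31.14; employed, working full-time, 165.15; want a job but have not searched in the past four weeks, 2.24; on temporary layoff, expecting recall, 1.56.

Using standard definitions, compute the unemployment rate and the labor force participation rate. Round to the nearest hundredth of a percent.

Unemployment rate ≈ 9.94%; labor force participation rate ≈ 71.61%.

Employed = 28.44 + 165.15 = 193.59 million.
Unemployed = 19.80 + 1.56 = 21.36 million (jobless and actively searching, or on temporary layoff).
Labor force = 193.59 + 21.36 = 214.95 million.
Not in labor force = 51.83 + 31.14 + 2.24 = 85.21 million (those not working and not actively searching are outside the labor force — including those who want a job but have given up searching).
Civilian working-age population = 214.95 + 85.21 = 300.16 million.
Unemployment rate = 21.36 / 214.95 = 9.94%.
Labor force participation rate = 214.95 / 300.16 = 71.61%.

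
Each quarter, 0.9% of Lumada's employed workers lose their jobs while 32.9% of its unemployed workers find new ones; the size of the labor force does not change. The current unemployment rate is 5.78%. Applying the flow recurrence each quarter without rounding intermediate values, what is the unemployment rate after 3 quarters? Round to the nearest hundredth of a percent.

With a fixed labor force, u_{t+1} = u_t + s·(1−u_t) − f·u_t = u_t·(1−s−f) + s.
Here 1−s−f = 0.662 and s = 0.009.
u_1 = 0.057800 × 0.662 + 0.009 = 0.047264.
u_2 = 0.047264 × 0.662 + 0.009 = 0.040289.
u_3 = 0.040289 × 0.662 + 0.009 = 0.035671.

Unemployment rate after three quarters ≈ 3.57%.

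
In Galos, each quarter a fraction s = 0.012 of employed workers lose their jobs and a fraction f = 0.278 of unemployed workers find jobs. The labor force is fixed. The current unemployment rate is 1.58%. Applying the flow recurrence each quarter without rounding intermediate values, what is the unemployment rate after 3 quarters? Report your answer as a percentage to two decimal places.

Unemployment rate after three quarters ≈ 3.22%.

With a fixed labor force, u_{t+1} = u_t + s·(1−u_t) − f·u_t = u_t·(1−s−f) + s.
Here 1−s−f = 0.710 and s = 0.012.
u_1 = 0.015800 × 0.710 + 0.012 = 0.023218.
u_2 = 0.023218 × 0.710 + 0.012 = 0.028485.
u_3 = 0.028485 × 0.710 + 0.012 = 0.032224.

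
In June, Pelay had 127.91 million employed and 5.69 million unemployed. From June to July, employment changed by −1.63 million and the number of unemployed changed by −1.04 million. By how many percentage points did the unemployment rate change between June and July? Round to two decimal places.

June: labor force = 127.91 + 5.69 = 133.60; u = 5.69/133.60 = 4.26%.
July: labor force = 126.28 + 4.65 = 130.93; u = 4.65/130.93 = 3.55%.
Change = 3.55% − 4.26% = −0.71 pp.

The unemployment rate changed by −0.71 percentage points.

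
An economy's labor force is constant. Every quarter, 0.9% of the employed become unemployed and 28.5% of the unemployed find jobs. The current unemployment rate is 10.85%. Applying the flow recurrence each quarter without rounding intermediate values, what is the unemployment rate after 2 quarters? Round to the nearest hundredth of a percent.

Unemployment rate after two quarters ≈ 6.94%.

With a fixed labor force, u_{t+1} = u_t + s·(1−u_t) − f·u_t = u_t·(1−s−f) + s.
Here 1−s−f = 0.706 and s = 0.009.
u_1 = 0.108500 × 0.706 + 0.009 = 0.085601.
u_2 = 0.085601 × 0.706 + 0.009 = 0.069434.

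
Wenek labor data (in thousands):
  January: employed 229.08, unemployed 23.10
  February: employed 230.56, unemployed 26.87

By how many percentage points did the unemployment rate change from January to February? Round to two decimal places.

January: labor force = 229.08 + 23.10 = 252.18; u = 23.10/252.18 = 9.16%.
February: labor force = 230.56 + 26.87 = 257.43; u = 26.87/257.43 = 10.44%.
Change = 10.44% − 9.16% = +1.28 pp.

The unemployment rate changed by +1.28 percentage points.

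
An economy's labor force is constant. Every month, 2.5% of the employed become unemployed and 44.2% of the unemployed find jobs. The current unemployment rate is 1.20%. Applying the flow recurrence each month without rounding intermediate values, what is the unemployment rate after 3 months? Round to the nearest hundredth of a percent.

With a fixed labor force, u_{t+1} = u_t + s·(1−u_t) − f·u_t = u_t·(1−s−f) + s.
Here 1−s−f = 0.533 and s = 0.025.
u_1 = 0.012000 × 0.533 + 0.025 = 0.031396.
u_2 = 0.031396 × 0.533 + 0.025 = 0.041734.
u_3 = 0.041734 × 0.533 + 0.025 = 0.047244.

Unemployment rate after three months ≈ 4.72%.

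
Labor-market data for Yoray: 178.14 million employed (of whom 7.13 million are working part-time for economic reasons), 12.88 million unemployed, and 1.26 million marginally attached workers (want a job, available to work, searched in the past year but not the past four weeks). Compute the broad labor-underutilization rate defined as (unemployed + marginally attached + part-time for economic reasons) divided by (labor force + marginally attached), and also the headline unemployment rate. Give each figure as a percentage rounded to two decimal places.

Labor force = 178.14 + 12.88 = 191.02 million.
Numerator = 12.88 + 1.26 + 7.13 = 21.27 million.
Denominator = 191.02 + 1.26 = 192.28 million.
Broad rate = 21.27 / 192.28 = 11.06%.
Headline unemployment rate = 12.88 / 191.02 = 6.74%.

Broad underutilization rate ≈ 11.06%; headline unemployment rate ≈ 6.74%.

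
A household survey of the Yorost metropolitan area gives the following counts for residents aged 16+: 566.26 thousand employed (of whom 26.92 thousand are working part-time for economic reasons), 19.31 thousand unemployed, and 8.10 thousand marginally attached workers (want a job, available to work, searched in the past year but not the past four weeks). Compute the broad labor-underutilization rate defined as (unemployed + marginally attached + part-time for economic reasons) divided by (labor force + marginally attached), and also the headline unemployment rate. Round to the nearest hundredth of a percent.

Labor force = 566.26 + 19.31 = 585.57 thousand.
Numerator = 19.31 + 8.10 + 26.92 = 54.33 thousand.
Denominator = 585.57 + 8.10 = 593.67 thousand.
Broad rate = 54.33 / 593.67 = 9.15%.
Headline unemployment rate = 19.31 / 585.57 = 3.30%.

Broad underutilization rate ≈ 9.15%; headline unemployment rate ≈ 3.30%.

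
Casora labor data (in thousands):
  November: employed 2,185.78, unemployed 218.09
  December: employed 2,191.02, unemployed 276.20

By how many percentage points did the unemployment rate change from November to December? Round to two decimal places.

The unemployment rate changed by +2.12 percentage points.

November: labor force = 2,185.78 + 218.09 = 2,403.87; u = 218.09/2,403.87 = 9.07%.
December: labor force = 2,191.02 + 276.20 = 2,467.22; u = 276.20/2,467.22 = 11.19%.
Change = 11.19% − 9.07% = +2.12 pp.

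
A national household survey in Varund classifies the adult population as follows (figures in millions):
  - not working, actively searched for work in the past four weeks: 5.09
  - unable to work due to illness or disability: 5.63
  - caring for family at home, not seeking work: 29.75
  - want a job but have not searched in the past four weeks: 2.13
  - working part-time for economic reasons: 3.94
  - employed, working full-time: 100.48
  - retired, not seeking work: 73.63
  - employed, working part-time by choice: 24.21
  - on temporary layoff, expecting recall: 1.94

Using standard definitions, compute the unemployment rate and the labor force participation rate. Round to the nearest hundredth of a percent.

Unemployment rate ≈ 5.18%; labor force participation rate ≈ 54.97%.

Employed = 3.94 + 100.48 + 24.21 = 128.63 million (anyone who worked, including part-time for economic reasons, counts as employed).
Unemployed = 5.09 + 1.94 = 7.03 million (jobless and actively searching, or on temporary layoff).
Labor force = 128.63 + 7.03 = 135.66 million.
Not in labor force = 5.63 + 29.75 + 2.13 + 73.63 = 111.14 million (those not working and not actively searching are outside the labor force — including those who want a job but have given up searching).
Civilian working-age population = 135.66 + 111.14 = 246.80 million.
Unemployment rate = 7.03 / 135.66 = 5.18%.
Labor force participation rate = 135.66 / 246.80 = 54.97%.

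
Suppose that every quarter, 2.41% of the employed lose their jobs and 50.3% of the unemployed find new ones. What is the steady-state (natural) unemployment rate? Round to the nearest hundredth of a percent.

At steady state the flows balance: s·E = f·U, so U/(E+U) = s/(s+f).
u* = 2.41 / (2.41 + 50.3) = 2.41 / 52.71 = 4.57%.

Steady-state unemployment rate ≈ 4.57%.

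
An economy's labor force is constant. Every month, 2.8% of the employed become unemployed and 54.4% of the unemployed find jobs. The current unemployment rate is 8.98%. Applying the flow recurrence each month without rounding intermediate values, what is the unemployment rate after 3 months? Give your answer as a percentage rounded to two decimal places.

With a fixed labor force, u_{t+1} = u_t + s·(1−u_t) − f·u_t = u_t·(1−s−f) + s.
Here 1−s−f = 0.428 and s = 0.028.
u_1 = 0.089800 × 0.428 + 0.028 = 0.066434.
u_2 = 0.066434 × 0.428 + 0.028 = 0.056434.
u_3 = 0.056434 × 0.428 + 0.028 = 0.052154.

Unemployment rate after three months ≈ 5.22%.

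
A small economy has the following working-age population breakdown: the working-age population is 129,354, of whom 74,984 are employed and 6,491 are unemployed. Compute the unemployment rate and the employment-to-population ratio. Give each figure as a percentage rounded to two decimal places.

Labor force = employed + unemployed = 74,984 + 6,491 = 81,475.
Unemployment rate = 6,491 / 81,475 = 7.97%.
Employment-population ratio = 74,984 / 129,354 = 57.97%.

Unemployment rate ≈ 7.97%; employment-population ratio ≈ 57.97%.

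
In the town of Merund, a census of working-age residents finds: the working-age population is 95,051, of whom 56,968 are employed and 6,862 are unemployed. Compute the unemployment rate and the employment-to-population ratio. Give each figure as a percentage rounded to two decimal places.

Unemployment rate ≈ 10.75%; employment-population ratio ≈ 59.93%.

Labor force = employed + unemployed = 56,968 + 6,862 = 63,830.
Unemployment rate = 6,862 / 63,830 = 10.75%.
Employment-population ratio = 56,968 / 95,051 = 59.93%.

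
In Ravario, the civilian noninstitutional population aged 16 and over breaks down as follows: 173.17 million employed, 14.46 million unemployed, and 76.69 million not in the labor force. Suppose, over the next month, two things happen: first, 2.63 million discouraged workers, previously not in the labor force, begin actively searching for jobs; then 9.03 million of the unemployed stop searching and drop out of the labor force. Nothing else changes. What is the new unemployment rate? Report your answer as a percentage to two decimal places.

New unemployment rate ≈ 4.45%.

Initially, labor force = 173.17 + 14.46 = 187.63 million, so u = 14.46/187.63 = 7.71%.
After the first change, unemployed and labor force both rise by 2.63 → E = 173.17, U = 17.09, labor force = 190.26 million.
After the second change, unemployed and labor force both fall by 9.03 → E = 173.17, U = 8.06, labor force = 181.23 million.
New unemployment rate = 8.06 / 181.23 = 4.45%.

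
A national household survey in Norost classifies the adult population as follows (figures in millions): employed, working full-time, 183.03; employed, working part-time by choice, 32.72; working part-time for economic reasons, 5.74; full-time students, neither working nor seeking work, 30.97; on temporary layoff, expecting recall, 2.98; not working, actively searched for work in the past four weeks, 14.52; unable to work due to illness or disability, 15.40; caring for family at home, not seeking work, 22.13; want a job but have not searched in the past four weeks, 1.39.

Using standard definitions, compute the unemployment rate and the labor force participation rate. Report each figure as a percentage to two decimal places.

Unemployment rate ≈ 7.32%; labor force participation rate ≈ 77.37%.

Employed = 183.03 + 32.72 + 5.74 = 221.49 million (anyone who worked, including part-time for economic reasons, counts as employed).
Unemployed = 2.98 + 14.52 = 17.50 million (jobless and actively searching, or on temporary layoff).
Labor force = 221.49 + 17.50 = 238.99 million.
Not in labor force = 30.97 + 15.40 + 22.13 + 1.39 = 69.89 million (those not working and not actively searching are outside the labor force — including those who want a job but have given up searching).
Civilian working-age population = 238.99 + 69.89 = 308.88 million.
Unemployment rate = 17.50 / 238.99 = 7.32%.
Labor force participation rate = 238.99 / 308.88 = 77.37%.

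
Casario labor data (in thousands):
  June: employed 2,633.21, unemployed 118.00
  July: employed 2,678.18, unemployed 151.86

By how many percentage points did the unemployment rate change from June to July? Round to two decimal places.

The unemployment rate changed by +1.08 percentage points.

June: labor force = 2,633.21 + 118.00 = 2,751.21; u = 118.00/2,751.21 = 4.29%.
July: labor force = 2,678.18 + 151.86 = 2,830.04; u = 151.86/2,830.04 = 5.37%.
Change = 5.37% − 4.29% = +1.08 pp.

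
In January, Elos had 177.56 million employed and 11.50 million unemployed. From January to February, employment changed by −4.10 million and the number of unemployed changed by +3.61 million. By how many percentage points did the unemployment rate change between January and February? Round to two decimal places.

The unemployment rate changed by +1.93 percentage points.

January: labor force = 177.56 + 11.50 = 189.06; u = 11.50/189.06 = 6.08%.
February: labor force = 173.46 + 15.11 = 188.57; u = 15.11/188.57 = 8.01%.
Change = 8.01% − 6.08% = +1.93 pp.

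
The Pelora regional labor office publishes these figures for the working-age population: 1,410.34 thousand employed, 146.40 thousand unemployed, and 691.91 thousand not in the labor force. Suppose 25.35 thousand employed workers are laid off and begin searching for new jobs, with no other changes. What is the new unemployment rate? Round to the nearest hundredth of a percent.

New unemployment rate ≈ 11.03%.

Initially, labor force = 1,410.34 + 146.40 = 1,556.74 thousand, so u = 146.40/1,556.74 = 9.40%.
After the change, employed falls and unemployed rises by 25.35; labor force unchanged → E = 1,384.99, U = 171.75, labor force = 1,556.74 thousand.
New unemployment rate = 171.75 / 1,556.74 = 11.03%.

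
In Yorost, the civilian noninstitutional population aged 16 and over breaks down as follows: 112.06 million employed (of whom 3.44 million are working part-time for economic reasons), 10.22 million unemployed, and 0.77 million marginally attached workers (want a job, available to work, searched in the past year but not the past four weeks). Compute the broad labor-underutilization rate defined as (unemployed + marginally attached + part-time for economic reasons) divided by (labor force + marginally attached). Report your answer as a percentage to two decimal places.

Labor force = 112.06 + 10.22 = 122.28 million.
Numerator = 10.22 + 0.77 + 3.44 = 14.43 million.
Denominator = 122.28 + 0.77 = 123.05 million.
Broad rate = 14.43 / 123.05 = 11.73%.

Broad underutilization rate ≈ 11.73%.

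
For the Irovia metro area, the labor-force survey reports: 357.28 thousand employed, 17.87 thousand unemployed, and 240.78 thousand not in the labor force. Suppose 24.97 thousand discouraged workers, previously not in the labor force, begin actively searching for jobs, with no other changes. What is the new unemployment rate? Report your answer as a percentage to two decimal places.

Initially, labor force = 357.28 + 17.87 = 375.15 thousand, so u = 17.87/375.15 = 4.76%.
After the change, unemployed and labor force both rise by 24.97 → E = 357.28, U = 42.84, labor force = 400.12 thousand.
New unemployment rate = 42.84 / 400.12 = 10.71%.

New unemployment rate ≈ 10.71%.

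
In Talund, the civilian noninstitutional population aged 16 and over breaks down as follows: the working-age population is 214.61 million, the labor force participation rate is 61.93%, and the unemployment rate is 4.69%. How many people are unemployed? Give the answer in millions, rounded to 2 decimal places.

Labor force = 0.6193 × 214.61 = 132.91 million.
Unemployed = 0.0469 × 132.91 ≈ 6.23 million.

About 6.23 million are unemployed.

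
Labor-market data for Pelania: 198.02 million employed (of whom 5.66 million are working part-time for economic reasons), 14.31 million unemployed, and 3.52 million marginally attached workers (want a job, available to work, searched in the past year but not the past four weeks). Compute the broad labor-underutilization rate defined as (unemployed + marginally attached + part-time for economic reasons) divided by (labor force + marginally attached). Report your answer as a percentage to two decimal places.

Labor force = 198.02 + 14.31 = 212.33 million.
Numerator = 14.31 + 3.52 + 5.66 = 23.49 million.
Denominator = 212.33 + 3.52 = 215.85 million.
Broad rate = 23.49 / 215.85 = 10.88%.

Broad underutilization rate ≈ 10.88%.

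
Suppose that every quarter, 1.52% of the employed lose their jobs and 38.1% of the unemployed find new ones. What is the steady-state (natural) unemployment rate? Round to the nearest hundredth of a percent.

Steady-state unemployment rate ≈ 3.84%.

At steady state the flows balance: s·E = f·U, so U/(E+U) = s/(s+f).
u* = 1.52 / (1.52 + 38.1) = 1.52 / 39.62 = 3.84%.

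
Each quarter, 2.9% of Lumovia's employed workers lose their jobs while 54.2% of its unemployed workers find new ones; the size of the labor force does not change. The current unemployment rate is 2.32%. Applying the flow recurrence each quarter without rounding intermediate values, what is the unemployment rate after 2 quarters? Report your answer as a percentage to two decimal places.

With a fixed labor force, u_{t+1} = u_t + s·(1−u_t) − f·u_t = u_t·(1−s−f) + s.
Here 1−s−f = 0.429 and s = 0.029.
u_1 = 0.023200 × 0.429 + 0.029 = 0.038953.
u_2 = 0.038953 × 0.429 + 0.029 = 0.045711.

Unemployment rate after two quarters ≈ 4.57%.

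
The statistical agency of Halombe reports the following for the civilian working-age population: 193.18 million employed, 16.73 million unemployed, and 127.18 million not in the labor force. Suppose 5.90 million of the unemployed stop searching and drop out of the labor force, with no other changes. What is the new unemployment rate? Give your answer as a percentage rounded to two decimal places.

Initially, labor force = 193.18 + 16.73 = 209.91 million, so u = 16.73/209.91 = 7.97%.
After the change, unemployed and labor force both fall by 5.90 → E = 193.18, U = 10.83, labor force = 204.01 million.
New unemployment rate = 10.83 / 204.01 = 5.31%.

New unemployment rate ≈ 5.31%.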